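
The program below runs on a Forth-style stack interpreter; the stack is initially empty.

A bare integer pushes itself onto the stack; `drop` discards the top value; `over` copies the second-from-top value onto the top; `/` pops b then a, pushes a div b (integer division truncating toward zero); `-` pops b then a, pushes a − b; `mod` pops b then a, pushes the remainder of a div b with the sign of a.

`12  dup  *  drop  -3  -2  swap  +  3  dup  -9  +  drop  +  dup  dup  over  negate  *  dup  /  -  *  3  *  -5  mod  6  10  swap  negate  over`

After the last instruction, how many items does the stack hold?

12     → 12
dup    → 12 12
*      → 144
drop   → (empty)
-3     → -3
-2     → -3 -2
swap   → -2 -3
+      → -5
3      → -5 3
dup    → -5 3 3
-9     → -5 3 3 -9
+      → -5 3 -6
drop   → -5 3
+      → -2
dup    → -2 -2
dup    → -2 -2 -2
over   → -2 -2 -2 -2
negate → -2 -2 -2 2
*      → -2 -2 -4
dup    → -2 -2 -4 -4
/      → -2 -2 1
-      → -2 -3
*      → 6
3      → 6 3
*      → 18
-5     → 18 -5
mod    → 3
6      → 3 6
10     → 3 6 10
swap   → 3 10 6
negate → 3 10 -6
over   → 3 10 -6 10

4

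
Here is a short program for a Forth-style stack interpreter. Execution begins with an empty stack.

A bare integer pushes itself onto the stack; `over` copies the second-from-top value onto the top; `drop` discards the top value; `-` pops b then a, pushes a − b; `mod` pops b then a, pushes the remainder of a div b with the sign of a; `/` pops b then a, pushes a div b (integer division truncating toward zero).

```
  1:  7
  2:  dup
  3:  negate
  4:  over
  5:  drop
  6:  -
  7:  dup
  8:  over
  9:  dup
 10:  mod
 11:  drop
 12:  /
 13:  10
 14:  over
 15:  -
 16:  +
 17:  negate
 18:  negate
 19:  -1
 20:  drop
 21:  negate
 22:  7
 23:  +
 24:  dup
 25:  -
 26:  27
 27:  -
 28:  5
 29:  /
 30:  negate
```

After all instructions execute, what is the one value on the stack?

5

7      : 7
dup    : 7 7
negate : 7 -7
over   : 7 -7 7
drop   : 7 -7
-      : 14
dup    : 14 14
over   : 14 14 14
dup    : 14 14 14 14
mod    : 14 14 0
drop   : 14 14
/      : 1
10     : 1 10
over   : 1 10 1
-      : 1 9
+      : 10
negate : -10
negate : 10
-1     : 10 -1
drop   : 10
negate : -10
7      : -10 7
+      : -3
dup    : -3 -3
-      : 0
27     : 0 27
-      : -27
5      : -27 5
/      : -5
negate : 5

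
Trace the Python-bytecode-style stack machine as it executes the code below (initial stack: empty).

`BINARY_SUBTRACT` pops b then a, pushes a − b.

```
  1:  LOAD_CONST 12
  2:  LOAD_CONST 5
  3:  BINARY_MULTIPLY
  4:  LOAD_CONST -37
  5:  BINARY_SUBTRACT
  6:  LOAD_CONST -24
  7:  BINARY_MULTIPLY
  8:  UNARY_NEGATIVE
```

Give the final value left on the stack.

LOAD_CONST 12   : [12]
LOAD_CONST 5    : [12, 5]
BINARY_MULTIPLY : [60]
LOAD_CONST -37  : [60, -37]
BINARY_SUBTRACT : [97]
LOAD_CONST -24  : [97, -24]
BINARY_MULTIPLY : [-2328]
UNARY_NEGATIVE  : [2328]

2328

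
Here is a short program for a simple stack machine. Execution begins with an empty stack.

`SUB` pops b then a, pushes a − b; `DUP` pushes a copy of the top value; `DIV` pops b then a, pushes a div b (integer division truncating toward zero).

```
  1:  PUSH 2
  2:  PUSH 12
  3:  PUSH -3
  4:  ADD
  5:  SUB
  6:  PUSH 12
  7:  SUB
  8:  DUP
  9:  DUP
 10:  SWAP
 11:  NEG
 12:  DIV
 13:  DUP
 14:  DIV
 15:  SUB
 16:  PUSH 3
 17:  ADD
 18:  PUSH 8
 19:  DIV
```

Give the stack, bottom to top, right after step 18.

[-17, 8]

PUSH 2  : 2
PUSH 12 : 2 12
PUSH -3 : 2 12 -3
ADD     : 2 9
SUB     : -7
PUSH 12 : -7 12
SUB     : -19
DUP     : -19 -19
DUP     : -19 -19 -19
SWAP    : -19 -19 -19
NEG     : -19 -19 19
DIV     : -19 -1
DUP     : -19 -1 -1
DIV     : -19 1
SUB     : -20
PUSH 3  : -20 3
ADD     : -17
PUSH 8  : -17 8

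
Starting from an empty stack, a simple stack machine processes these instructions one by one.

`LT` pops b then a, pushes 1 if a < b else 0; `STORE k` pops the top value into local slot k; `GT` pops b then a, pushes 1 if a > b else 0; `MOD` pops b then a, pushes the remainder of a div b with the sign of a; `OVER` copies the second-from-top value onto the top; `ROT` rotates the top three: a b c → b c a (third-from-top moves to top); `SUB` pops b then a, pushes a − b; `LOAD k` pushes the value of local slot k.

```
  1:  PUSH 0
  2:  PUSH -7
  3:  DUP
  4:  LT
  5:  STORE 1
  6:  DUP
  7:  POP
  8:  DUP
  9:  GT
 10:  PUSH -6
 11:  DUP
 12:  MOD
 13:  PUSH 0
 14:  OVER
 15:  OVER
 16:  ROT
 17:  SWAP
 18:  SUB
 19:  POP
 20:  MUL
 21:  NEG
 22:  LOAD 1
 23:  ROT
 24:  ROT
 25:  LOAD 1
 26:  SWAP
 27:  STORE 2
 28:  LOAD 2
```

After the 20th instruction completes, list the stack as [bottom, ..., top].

PUSH 0  → 0
PUSH -7 → 0 -7
DUP     → 0 -7 -7
LT      → 0 0
STORE 1 → 0
DUP     → 0 0
POP     → 0
DUP     → 0 0
GT      → 0
PUSH -6 → 0 -6
DUP     → 0 -6 -6
MOD     → 0 0
PUSH 0  → 0 0 0
OVER    → 0 0 0 0
OVER    → 0 0 0 0 0
ROT     → 0 0 0 0 0
SWAP    → 0 0 0 0 0
SUB     → 0 0 0 0
POP     → 0 0 0
MUL     → 0 0

[0, 0]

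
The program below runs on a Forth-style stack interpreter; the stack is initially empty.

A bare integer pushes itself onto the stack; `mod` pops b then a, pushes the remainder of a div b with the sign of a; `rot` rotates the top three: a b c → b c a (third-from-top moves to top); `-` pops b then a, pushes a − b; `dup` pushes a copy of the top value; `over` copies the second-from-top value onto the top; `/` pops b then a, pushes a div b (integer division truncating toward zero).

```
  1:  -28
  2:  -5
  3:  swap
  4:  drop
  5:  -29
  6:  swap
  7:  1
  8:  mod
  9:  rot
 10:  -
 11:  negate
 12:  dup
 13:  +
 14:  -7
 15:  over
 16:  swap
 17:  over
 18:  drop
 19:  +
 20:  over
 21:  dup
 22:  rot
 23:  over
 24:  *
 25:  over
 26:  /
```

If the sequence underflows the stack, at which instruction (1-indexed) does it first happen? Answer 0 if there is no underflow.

9

-28  → [-28]
-5   → [-28, -5]
swap → [-5, -28]
drop → [-5]
-29  → [-5, -29]
swap → [-29, -5]
1    → [-29, -5, 1]
mod  → [-29, 0]
rot  — needs 3 operands, stack has 2 → underflow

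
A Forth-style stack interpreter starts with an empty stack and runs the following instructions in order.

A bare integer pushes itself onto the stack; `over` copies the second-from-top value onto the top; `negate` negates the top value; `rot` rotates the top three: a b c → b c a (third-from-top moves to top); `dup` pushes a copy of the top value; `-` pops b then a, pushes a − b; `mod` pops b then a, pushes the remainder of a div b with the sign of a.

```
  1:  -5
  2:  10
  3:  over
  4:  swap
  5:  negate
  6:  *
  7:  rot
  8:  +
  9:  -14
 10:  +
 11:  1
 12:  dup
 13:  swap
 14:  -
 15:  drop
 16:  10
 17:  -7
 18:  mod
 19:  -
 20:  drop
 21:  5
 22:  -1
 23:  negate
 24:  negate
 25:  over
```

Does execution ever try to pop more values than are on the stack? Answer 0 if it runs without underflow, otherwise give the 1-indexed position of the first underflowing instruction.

-5     → [-5]
10     → [-5, 10]
over   → [-5, 10, -5]
swap   → [-5, -5, 10]
negate → [-5, -5, -10]
*      → [-5, 50]
rot  — needs 3 operands, stack has 2 → underflow

7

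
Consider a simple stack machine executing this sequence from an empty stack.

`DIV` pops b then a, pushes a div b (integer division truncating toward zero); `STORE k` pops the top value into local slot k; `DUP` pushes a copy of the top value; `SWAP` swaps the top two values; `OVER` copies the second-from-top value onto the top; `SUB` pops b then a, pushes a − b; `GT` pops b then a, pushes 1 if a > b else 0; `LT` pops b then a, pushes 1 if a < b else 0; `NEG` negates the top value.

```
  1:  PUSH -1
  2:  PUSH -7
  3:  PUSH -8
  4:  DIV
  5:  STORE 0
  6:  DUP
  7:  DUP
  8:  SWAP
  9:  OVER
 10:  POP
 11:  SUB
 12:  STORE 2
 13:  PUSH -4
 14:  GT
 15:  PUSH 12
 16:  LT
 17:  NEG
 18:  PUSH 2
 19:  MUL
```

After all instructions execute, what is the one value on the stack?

PUSH -1 -> -1
PUSH -7 -> -1 -7
PUSH -8 -> -1 -7 -8
DIV     -> -1 0
STORE 0 -> -1
DUP     -> -1 -1
DUP     -> -1 -1 -1
SWAP    -> -1 -1 -1
OVER    -> -1 -1 -1 -1
POP     -> -1 -1 -1
SUB     -> -1 0
STORE 2 -> -1
PUSH -4 -> -1 -4
GT      -> 1
PUSH 12 -> 1 12
LT      -> 1
NEG     -> -1
PUSH 2  -> -1 2
MUL     -> -2

-2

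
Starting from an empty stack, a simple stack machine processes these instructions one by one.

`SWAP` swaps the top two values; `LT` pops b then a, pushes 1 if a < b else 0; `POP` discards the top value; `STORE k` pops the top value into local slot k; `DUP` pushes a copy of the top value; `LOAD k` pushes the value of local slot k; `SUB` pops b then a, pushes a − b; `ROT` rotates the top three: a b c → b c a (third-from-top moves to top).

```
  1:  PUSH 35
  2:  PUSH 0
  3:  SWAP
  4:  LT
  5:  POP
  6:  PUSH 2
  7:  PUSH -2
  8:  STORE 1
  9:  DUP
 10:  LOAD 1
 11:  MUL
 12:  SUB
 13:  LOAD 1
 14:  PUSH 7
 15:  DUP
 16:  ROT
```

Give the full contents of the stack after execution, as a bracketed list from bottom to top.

PUSH 35 : [35]
PUSH 0  : [35, 0]
SWAP    : [0, 35]
LT      : [1]
POP     : []
PUSH 2  : [2]
PUSH -2 : [2, -2]
STORE 1 : [2]
DUP     : [2, 2]
LOAD 1  : [2, 2, -2]
MUL     : [2, -4]
SUB     : [6]
LOAD 1  : [6, -2]
PUSH 7  : [6, -2, 7]
DUP     : [6, -2, 7, 7]
ROT     : [6, 7, 7, -2]

[6, 7, 7, -2]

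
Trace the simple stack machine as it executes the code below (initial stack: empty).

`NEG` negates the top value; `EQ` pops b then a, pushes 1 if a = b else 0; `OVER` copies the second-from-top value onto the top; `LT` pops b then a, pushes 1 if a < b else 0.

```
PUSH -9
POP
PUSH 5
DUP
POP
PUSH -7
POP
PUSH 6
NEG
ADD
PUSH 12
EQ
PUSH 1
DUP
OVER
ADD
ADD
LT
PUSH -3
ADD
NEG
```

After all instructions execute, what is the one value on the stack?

PUSH -9 → [-9]
POP     → []
PUSH 5  → [5]
DUP     → [5, 5]
POP     → [5]
PUSH -7 → [5, -7]
POP     → [5]
PUSH 6  → [5, 6]
NEG     → [5, -6]
ADD     → [-1]
PUSH 12 → [-1, 12]
EQ      → [0]
PUSH 1  → [0, 1]
DUP     → [0, 1, 1]
OVER    → [0, 1, 1, 1]
ADD     → [0, 1, 2]
ADD     → [0, 3]
LT      → [1]
PUSH -3 → [1, -3]
ADD     → [-2]
NEG     → [2]

2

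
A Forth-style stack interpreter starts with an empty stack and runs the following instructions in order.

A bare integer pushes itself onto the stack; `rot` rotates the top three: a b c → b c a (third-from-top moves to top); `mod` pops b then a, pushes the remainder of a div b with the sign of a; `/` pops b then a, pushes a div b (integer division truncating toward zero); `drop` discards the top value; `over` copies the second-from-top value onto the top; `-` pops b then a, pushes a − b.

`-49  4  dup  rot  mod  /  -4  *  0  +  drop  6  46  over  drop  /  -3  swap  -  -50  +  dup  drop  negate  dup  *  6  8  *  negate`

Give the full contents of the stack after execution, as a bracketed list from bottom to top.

[2809, -48]

-49    : -49
4      : -49 4
dup    : -49 4 4
rot    : 4 4 -49
mod    : 4 4
/      : 1
-4     : 1 -4
*      : -4
0      : -4 0
+      : -4
drop   : (empty)
6      : 6
46     : 6 46
over   : 6 46 6
drop   : 6 46
/      : 0
-3     : 0 -3
swap   : -3 0
-      : -3
-50    : -3 -50
+      : -53
dup    : -53 -53
drop   : -53
negate : 53
dup    : 53 53
*      : 2809
6      : 2809 6
8      : 2809 6 8
*      : 2809 48
negate : 2809 -48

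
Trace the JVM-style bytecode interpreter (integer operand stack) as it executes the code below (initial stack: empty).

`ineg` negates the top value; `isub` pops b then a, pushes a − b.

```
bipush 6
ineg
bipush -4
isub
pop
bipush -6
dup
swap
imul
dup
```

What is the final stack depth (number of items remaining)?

bipush 6  : 6
ineg      : -6
bipush -4 : -6 -4
isub      : -2
pop       : (empty)
bipush -6 : -6
dup       : -6 -6
swap      : -6 -6
imul      : 36
dup       : 36 36

2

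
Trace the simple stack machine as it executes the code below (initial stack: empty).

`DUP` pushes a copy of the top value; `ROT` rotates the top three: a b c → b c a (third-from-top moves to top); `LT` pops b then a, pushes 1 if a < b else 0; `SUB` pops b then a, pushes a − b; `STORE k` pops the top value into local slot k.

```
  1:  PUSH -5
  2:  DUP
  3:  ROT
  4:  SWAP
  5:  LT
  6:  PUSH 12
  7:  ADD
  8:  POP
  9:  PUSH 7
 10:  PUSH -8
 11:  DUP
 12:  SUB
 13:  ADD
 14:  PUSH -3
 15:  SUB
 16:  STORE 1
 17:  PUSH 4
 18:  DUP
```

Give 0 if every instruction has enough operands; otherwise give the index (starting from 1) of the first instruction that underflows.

PUSH -5  -5
DUP      -5 -5
ROT  — needs 3 operands, stack has 2 → underflow

3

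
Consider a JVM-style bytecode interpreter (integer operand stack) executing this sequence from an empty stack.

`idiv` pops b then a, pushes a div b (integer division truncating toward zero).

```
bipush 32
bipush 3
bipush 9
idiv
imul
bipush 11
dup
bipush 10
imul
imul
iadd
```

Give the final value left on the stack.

1210

bipush 32 → [32]
bipush 3  → [32, 3]
bipush 9  → [32, 3, 9]
idiv      → [32, 0]
imul      → [0]
bipush 11 → [0, 11]
dup       → [0, 11, 11]
bipush 10 → [0, 11, 11, 10]
imul      → [0, 11, 110]
imul      → [0, 1210]
iadd      → [1210]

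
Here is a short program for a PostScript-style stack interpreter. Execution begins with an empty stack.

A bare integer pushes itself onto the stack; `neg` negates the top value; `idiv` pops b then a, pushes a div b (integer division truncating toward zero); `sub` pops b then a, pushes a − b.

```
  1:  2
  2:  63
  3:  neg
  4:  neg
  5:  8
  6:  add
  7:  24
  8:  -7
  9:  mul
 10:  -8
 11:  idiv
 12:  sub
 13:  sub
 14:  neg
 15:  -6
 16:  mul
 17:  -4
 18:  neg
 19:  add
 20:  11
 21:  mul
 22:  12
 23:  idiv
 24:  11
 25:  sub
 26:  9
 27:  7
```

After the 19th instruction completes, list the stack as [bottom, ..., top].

2    -> 2
63   -> 2 63
neg  -> 2 -63
neg  -> 2 63
8    -> 2 63 8
add  -> 2 71
24   -> 2 71 24
-7   -> 2 71 24 -7
mul  -> 2 71 -168
-8   -> 2 71 -168 -8
idiv -> 2 71 21
sub  -> 2 50
sub  -> -48
neg  -> 48
-6   -> 48 -6
mul  -> -288
-4   -> -288 -4
neg  -> -288 4
add  -> -284

[-284]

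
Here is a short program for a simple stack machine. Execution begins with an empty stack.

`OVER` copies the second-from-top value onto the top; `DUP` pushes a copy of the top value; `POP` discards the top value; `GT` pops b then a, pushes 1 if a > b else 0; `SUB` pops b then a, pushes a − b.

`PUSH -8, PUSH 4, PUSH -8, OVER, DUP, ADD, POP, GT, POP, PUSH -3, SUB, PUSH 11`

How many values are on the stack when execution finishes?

PUSH -8 → -8
PUSH 4  → -8 4
PUSH -8 → -8 4 -8
OVER    → -8 4 -8 4
DUP     → -8 4 -8 4 4
ADD     → -8 4 -8 8
POP     → -8 4 -8
GT      → -8 1
POP     → -8
PUSH -3 → -8 -3
SUB     → -5
PUSH 11 → -5 11

2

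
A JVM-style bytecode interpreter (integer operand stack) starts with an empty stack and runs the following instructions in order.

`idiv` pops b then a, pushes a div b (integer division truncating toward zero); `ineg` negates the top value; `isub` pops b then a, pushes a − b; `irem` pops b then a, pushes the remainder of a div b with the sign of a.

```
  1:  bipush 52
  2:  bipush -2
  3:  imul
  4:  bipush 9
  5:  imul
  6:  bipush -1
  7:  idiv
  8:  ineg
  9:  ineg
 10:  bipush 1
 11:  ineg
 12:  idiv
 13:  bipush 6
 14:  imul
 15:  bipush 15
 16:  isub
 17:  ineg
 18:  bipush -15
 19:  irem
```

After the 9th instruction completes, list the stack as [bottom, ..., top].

[936]

bipush 52 : [52]
bipush -2 : [52, -2]
imul      : [-104]
bipush 9  : [-104, 9]
imul      : [-936]
bipush -1 : [-936, -1]
idiv      : [936]
ineg      : [-936]
ineg      : [936]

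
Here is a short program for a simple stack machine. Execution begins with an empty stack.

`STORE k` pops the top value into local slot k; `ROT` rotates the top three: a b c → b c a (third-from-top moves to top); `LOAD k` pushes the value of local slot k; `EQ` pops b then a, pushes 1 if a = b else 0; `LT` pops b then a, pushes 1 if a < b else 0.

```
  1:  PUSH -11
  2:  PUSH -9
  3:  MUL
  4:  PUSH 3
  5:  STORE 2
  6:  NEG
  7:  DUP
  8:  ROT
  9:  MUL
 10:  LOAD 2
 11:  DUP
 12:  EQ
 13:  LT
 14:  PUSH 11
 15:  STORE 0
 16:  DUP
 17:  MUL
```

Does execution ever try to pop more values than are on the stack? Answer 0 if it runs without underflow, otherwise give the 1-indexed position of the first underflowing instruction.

PUSH -11 → -11
PUSH -9  → -11 -9
MUL      → 99
PUSH 3   → 99 3
STORE 2  → 99
NEG      → -99
DUP      → -99 -99
ROT  — needs 3 operands, stack has 2 → underflow

8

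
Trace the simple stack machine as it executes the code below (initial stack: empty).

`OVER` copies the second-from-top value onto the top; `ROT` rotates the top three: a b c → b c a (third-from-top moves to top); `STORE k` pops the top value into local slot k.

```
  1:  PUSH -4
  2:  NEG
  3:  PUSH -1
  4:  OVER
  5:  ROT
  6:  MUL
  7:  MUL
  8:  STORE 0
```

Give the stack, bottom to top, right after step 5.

[-1, 4, 4]

PUSH -4 -> -4
NEG     -> 4
PUSH -1 -> 4 -1
OVER    -> 4 -1 4
ROT     -> -1 4 4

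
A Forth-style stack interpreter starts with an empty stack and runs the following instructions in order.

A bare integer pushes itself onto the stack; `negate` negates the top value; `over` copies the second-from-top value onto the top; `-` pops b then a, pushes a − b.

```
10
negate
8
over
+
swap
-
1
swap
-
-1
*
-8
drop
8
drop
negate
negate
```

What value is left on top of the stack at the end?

7

10     -> 10
negate -> -10
8      -> -10 8
over   -> -10 8 -10
+      -> -10 -2
swap   -> -2 -10
-      -> 8
1      -> 8 1
swap   -> 1 8
-      -> -7
-1     -> -7 -1
*      -> 7
-8     -> 7 -8
drop   -> 7
8      -> 7 8
drop   -> 7
negate -> -7
negate -> 7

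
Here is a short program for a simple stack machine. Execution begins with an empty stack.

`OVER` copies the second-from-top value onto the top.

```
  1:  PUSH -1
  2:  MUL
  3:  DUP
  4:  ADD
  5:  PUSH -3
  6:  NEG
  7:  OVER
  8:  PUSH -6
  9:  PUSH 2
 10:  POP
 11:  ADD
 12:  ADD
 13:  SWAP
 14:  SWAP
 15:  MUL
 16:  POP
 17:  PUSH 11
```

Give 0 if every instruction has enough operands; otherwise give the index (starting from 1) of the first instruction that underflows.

2

PUSH -1 -> [-1]
MUL  — needs 2 operands, stack has 1 → underflow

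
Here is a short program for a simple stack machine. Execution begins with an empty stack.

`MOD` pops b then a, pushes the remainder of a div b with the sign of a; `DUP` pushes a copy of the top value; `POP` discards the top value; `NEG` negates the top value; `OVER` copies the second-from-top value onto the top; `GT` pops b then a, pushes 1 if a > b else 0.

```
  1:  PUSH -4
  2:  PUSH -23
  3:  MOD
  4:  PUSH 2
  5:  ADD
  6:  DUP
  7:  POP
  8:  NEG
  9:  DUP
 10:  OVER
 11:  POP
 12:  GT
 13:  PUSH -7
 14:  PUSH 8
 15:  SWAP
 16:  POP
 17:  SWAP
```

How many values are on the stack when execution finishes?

PUSH -4  -> -4
PUSH -23 -> -4 -23
MOD      -> -4
PUSH 2   -> -4 2
ADD      -> -2
DUP      -> -2 -2
POP      -> -2
NEG      -> 2
DUP      -> 2 2
OVER     -> 2 2 2
POP      -> 2 2
GT       -> 0
PUSH -7  -> 0 -7
PUSH 8   -> 0 -7 8
SWAP     -> 0 8 -7
POP      -> 0 8
SWAP     -> 8 0

2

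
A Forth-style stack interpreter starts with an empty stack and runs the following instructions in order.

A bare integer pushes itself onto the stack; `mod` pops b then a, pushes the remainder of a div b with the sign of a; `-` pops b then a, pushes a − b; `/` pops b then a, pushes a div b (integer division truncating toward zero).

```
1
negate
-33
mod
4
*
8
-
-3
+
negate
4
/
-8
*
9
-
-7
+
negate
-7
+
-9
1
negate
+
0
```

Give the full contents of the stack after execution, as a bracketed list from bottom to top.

[33, -10, 0]

1      -> [1]
negate -> [-1]
-33    -> [-1, -33]
mod    -> [-1]
4      -> [-1, 4]
*      -> [-4]
8      -> [-4, 8]
-      -> [-12]
-3     -> [-12, -3]
+      -> [-15]
negate -> [15]
4      -> [15, 4]
/      -> [3]
-8     -> [3, -8]
*      -> [-24]
9      -> [-24, 9]
-      -> [-33]
-7     -> [-33, -7]
+      -> [-40]
negate -> [40]
-7     -> [40, -7]
+      -> [33]
-9     -> [33, -9]
1      -> [33, -9, 1]
negate -> [33, -9, -1]
+      -> [33, -10]
0      -> [33, -10, 0]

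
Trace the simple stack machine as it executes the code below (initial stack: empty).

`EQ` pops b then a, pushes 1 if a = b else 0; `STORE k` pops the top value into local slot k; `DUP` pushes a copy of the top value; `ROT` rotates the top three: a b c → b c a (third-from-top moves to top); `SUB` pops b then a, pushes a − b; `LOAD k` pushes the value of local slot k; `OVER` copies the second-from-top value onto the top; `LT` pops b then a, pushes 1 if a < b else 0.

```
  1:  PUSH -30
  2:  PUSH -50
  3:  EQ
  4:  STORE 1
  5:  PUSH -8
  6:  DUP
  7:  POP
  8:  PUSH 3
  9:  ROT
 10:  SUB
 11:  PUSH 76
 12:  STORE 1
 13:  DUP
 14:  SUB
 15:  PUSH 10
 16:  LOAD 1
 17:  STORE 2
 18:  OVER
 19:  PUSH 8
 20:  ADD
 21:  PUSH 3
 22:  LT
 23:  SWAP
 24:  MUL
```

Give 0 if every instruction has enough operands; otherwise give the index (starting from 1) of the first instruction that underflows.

PUSH -30 -> [-30]
PUSH -50 -> [-30, -50]
EQ       -> [0]
STORE 1  -> []
PUSH -8  -> [-8]
DUP      -> [-8, -8]
POP      -> [-8]
PUSH 3   -> [-8, 3]
ROT  — needs 3 operands, stack has 2 → underflow

9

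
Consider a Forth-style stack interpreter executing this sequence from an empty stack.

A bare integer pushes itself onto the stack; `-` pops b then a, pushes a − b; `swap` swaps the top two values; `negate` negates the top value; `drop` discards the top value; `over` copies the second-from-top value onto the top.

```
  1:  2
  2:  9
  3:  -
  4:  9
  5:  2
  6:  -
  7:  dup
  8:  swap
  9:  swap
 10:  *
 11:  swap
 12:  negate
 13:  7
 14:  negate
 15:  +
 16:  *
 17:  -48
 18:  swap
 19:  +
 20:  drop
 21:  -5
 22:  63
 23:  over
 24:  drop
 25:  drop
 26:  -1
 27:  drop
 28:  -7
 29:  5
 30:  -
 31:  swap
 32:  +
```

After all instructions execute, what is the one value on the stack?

-17

2      → [2]
9      → [2, 9]
-      → [-7]
9      → [-7, 9]
2      → [-7, 9, 2]
-      → [-7, 7]
dup    → [-7, 7, 7]
swap   → [-7, 7, 7]
swap   → [-7, 7, 7]
*      → [-7, 49]
swap   → [49, -7]
negate → [49, 7]
7      → [49, 7, 7]
negate → [49, 7, -7]
+      → [49, 0]
*      → [0]
-48    → [0, -48]
swap   → [-48, 0]
+      → [-48]
drop   → []
-5     → [-5]
63     → [-5, 63]
over   → [-5, 63, -5]
drop   → [-5, 63]
drop   → [-5]
-1     → [-5, -1]
drop   → [-5]
-7     → [-5, -7]
5      → [-5, -7, 5]
-      → [-5, -12]
swap   → [-12, -5]
+      → [-17]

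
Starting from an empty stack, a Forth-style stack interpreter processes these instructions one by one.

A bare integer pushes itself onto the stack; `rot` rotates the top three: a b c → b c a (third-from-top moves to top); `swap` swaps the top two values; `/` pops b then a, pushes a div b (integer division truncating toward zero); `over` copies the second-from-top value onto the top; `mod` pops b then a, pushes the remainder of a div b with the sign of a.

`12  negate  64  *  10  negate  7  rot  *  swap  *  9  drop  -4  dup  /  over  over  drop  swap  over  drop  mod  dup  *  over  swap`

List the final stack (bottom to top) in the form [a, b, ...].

12      12
negate  -12
64      -12 64
*       -768
10      -768 10
negate  -768 -10
7       -768 -10 7
rot     -10 7 -768
*       -10 -5376
swap    -5376 -10
*       53760
9       53760 9
drop    53760
-4      53760 -4
dup     53760 -4 -4
/       53760 1
over    53760 1 53760
over    53760 1 53760 1
drop    53760 1 53760
swap    53760 53760 1
over    53760 53760 1 53760
drop    53760 53760 1
mod     53760 0
dup     53760 0 0
*       53760 0
over    53760 0 53760
swap    53760 53760 0

[53760, 53760, 0]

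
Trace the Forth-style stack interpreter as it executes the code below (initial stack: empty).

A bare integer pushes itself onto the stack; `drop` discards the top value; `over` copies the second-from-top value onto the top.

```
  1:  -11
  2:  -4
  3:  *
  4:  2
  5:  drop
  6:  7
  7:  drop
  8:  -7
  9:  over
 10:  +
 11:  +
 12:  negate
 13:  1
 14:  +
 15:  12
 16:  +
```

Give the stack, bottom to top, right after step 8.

-11  : [-11]
-4   : [-11, -4]
*    : [44]
2    : [44, 2]
drop : [44]
7    : [44, 7]
drop : [44]
-7   : [44, -7]

[44, -7]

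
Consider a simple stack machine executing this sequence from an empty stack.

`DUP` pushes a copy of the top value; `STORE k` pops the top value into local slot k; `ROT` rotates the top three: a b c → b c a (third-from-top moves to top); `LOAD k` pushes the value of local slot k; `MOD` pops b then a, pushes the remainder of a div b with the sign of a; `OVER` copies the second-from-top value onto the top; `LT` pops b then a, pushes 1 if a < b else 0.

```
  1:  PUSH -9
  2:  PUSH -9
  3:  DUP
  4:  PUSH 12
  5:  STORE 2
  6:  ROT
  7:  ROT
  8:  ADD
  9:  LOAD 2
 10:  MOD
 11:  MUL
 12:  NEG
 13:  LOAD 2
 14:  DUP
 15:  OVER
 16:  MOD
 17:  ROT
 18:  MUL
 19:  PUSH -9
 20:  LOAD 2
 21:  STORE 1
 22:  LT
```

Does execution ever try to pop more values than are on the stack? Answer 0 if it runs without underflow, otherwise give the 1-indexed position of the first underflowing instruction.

PUSH -9 -> -9
PUSH -9 -> -9 -9
DUP     -> -9 -9 -9
PUSH 12 -> -9 -9 -9 12
STORE 2 -> -9 -9 -9
ROT     -> -9 -9 -9
ROT     -> -9 -9 -9
ADD     -> -9 -18
LOAD 2  -> -9 -18 12
MOD     -> -9 -6
MUL     -> 54
NEG     -> -54
LOAD 2  -> -54 12
DUP     -> -54 12 12
OVER    -> -54 12 12 12
MOD     -> -54 12 0
ROT     -> 12 0 -54
MUL     -> 12 0
PUSH -9 -> 12 0 -9
LOAD 2  -> 12 0 -9 12
STORE 1 -> 12 0 -9
LT      -> 12 0

0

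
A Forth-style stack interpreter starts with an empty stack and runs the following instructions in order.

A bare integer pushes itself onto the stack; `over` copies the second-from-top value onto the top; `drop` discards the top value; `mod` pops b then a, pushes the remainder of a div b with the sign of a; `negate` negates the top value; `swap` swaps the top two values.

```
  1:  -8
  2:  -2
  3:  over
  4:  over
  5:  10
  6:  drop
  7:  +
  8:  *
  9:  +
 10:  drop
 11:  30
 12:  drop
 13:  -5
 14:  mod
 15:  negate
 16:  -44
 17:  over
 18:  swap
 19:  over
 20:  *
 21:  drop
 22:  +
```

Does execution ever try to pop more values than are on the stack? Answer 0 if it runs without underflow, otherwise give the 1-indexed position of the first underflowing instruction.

14

-8   → [-8]
-2   → [-8, -2]
over → [-8, -2, -8]
over → [-8, -2, -8, -2]
10   → [-8, -2, -8, -2, 10]
drop → [-8, -2, -8, -2]
+    → [-8, -2, -10]
*    → [-8, 20]
+    → [12]
drop → []
30   → [30]
drop → []
-5   → [-5]
mod  — needs 2 operands, stack has 1 → underflow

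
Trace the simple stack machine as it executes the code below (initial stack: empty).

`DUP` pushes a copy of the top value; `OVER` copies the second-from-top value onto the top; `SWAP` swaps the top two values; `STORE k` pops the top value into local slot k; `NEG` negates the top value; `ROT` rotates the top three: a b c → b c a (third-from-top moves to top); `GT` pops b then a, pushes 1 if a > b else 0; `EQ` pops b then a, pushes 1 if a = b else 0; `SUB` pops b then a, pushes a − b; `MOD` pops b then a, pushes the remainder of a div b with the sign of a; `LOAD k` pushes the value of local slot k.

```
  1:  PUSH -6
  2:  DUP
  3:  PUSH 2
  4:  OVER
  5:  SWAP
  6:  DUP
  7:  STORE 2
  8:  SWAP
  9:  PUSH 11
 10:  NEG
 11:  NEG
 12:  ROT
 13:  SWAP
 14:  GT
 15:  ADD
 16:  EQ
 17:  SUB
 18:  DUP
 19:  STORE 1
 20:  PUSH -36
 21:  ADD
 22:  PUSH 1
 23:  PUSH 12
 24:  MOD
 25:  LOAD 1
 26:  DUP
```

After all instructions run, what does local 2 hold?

2

PUSH -6  : -6
DUP      : -6 -6
PUSH 2   : -6 -6 2
OVER     : -6 -6 2 -6
SWAP     : -6 -6 -6 2
DUP      : -6 -6 -6 2 2
STORE 2  : -6 -6 -6 2
SWAP     : -6 -6 2 -6
PUSH 11  : -6 -6 2 -6 11
NEG      : -6 -6 2 -6 -11
NEG      : -6 -6 2 -6 11
ROT      : -6 -6 -6 11 2
SWAP     : -6 -6 -6 2 11
GT       : -6 -6 -6 0
ADD      : -6 -6 -6
EQ       : -6 1
SUB      : -7
DUP      : -7 -7
STORE 1  : -7
PUSH -36 : -7 -36
ADD      : -43
PUSH 1   : -43 1
PUSH 12  : -43 1 12
MOD      : -43 1
LOAD 1   : -43 1 -7
DUP      : -43 1 -7 -7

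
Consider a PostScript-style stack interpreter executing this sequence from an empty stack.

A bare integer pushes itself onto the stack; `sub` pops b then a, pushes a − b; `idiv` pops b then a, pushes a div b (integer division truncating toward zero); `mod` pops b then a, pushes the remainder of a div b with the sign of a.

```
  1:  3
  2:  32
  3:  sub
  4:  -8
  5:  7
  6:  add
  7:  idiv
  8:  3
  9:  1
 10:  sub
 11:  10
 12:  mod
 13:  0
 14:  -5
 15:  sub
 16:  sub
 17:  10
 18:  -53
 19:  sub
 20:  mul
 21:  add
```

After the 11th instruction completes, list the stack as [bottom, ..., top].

[29, 2, 10]

3     3
32    3 32
sub   -29
-8    -29 -8
7     -29 -8 7
add   -29 -1
idiv  29
3     29 3
1     29 3 1
sub   29 2
10    29 2 10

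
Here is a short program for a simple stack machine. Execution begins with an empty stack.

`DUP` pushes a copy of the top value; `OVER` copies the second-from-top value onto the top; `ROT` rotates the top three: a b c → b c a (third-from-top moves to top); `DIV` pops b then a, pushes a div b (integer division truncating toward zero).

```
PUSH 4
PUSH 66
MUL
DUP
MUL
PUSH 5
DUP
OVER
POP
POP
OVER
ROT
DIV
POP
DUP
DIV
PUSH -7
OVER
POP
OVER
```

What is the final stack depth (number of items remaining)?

3

PUSH 4  → [4]
PUSH 66 → [4, 66]
MUL     → [264]
DUP     → [264, 264]
MUL     → [69696]
PUSH 5  → [69696, 5]
DUP     → [69696, 5, 5]
OVER    → [69696, 5, 5, 5]
POP     → [69696, 5, 5]
POP     → [69696, 5]
OVER    → [69696, 5, 69696]
ROT     → [5, 69696, 69696]
DIV     → [5, 1]
POP     → [5]
DUP     → [5, 5]
DIV     → [1]
PUSH -7 → [1, -7]
OVER    → [1, -7, 1]
POP     → [1, -7]
OVER    → [1, -7, 1]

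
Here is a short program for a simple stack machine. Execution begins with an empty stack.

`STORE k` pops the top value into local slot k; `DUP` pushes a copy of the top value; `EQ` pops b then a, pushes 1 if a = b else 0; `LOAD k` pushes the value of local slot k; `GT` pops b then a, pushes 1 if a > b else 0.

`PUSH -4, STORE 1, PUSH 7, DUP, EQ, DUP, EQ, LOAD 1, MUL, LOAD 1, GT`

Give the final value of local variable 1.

-4

PUSH -4 : [-4]
STORE 1 : []
PUSH 7  : [7]
DUP     : [7, 7]
EQ      : [1]
DUP     : [1, 1]
EQ      : [1]
LOAD 1  : [1, -4]
MUL     : [-4]
LOAD 1  : [-4, -4]
GT      : [0]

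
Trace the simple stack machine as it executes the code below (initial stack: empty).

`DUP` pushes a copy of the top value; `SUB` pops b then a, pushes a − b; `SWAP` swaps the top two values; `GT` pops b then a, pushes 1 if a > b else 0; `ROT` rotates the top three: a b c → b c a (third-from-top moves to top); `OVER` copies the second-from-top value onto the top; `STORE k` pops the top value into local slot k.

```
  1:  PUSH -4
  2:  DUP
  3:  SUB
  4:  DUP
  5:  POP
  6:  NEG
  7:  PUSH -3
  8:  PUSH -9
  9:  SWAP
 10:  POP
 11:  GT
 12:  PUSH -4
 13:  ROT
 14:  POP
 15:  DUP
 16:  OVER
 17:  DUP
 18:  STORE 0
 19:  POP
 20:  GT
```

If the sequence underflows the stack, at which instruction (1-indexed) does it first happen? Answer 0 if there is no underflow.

13

PUSH -4 -> -4
DUP     -> -4 -4
SUB     -> 0
DUP     -> 0 0
POP     -> 0
NEG     -> 0
PUSH -3 -> 0 -3
PUSH -9 -> 0 -3 -9
SWAP    -> 0 -9 -3
POP     -> 0 -9
GT      -> 1
PUSH -4 -> 1 -4
ROT  — needs 3 operands, stack has 2 → underflow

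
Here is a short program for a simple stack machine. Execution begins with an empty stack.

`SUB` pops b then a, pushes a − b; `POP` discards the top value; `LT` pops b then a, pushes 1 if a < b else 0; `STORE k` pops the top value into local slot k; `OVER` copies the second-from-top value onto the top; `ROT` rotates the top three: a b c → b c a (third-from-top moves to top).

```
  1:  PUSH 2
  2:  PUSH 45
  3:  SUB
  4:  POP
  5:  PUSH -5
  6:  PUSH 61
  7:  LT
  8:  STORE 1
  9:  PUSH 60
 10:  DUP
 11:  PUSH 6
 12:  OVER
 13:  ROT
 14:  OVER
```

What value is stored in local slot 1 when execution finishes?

PUSH 2  : [2]
PUSH 45 : [2, 45]
SUB     : [-43]
POP     : []
PUSH -5 : [-5]
PUSH 61 : [-5, 61]
LT      : [1]
STORE 1 : []
PUSH 60 : [60]
DUP     : [60, 60]
PUSH 6  : [60, 60, 6]
OVER    : [60, 60, 6, 60]
ROT     : [60, 6, 60, 60]
OVER    : [60, 6, 60, 60, 60]

1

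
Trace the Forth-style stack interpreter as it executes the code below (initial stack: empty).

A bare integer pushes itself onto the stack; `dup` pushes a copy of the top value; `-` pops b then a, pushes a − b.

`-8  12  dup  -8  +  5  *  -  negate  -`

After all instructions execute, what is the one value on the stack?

-8     → -8
12     → -8 12
dup    → -8 12 12
-8     → -8 12 12 -8
+      → -8 12 4
5      → -8 12 4 5
*      → -8 12 20
-      → -8 -8
negate → -8 8
-      → -16

-16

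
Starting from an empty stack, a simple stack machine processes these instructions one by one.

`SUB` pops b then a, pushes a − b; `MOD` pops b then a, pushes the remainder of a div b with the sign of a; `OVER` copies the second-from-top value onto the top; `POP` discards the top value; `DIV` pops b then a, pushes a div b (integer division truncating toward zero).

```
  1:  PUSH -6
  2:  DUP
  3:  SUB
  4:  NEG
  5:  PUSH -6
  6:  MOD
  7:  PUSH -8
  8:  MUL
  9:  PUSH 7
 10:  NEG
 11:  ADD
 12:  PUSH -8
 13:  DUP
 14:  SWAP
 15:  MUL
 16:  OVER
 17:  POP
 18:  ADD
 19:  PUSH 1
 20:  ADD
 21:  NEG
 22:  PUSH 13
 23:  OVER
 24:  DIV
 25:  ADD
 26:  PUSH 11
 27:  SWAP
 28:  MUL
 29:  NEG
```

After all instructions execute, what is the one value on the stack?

638

PUSH -6 → -6
DUP     → -6 -6
SUB     → 0
NEG     → 0
PUSH -6 → 0 -6
MOD     → 0
PUSH -8 → 0 -8
MUL     → 0
PUSH 7  → 0 7
NEG     → 0 -7
ADD     → -7
PUSH -8 → -7 -8
DUP     → -7 -8 -8
SWAP    → -7 -8 -8
MUL     → -7 64
OVER    → -7 64 -7
POP     → -7 64
ADD     → 57
PUSH 1  → 57 1
ADD     → 58
NEG     → -58
PUSH 13 → -58 13
OVER    → -58 13 -58
DIV     → -58 0
ADD     → -58
PUSH 11 → -58 11
SWAP    → 11 -58
MUL     → -638
NEG     → 638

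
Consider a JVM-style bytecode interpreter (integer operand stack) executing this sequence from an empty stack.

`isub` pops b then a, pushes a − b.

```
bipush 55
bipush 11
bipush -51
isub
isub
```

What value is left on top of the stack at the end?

bipush 55   55
bipush 11   55 11
bipush -51  55 11 -51
isub        55 62
isub        -7

-7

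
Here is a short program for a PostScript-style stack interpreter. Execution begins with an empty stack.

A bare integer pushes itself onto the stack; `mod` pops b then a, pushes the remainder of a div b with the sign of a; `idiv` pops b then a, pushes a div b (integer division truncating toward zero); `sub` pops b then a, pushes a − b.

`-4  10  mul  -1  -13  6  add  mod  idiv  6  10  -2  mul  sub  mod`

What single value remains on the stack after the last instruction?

14

-4    -4
10    -4 10
mul   -40
-1    -40 -1
-13   -40 -1 -13
6     -40 -1 -13 6
add   -40 -1 -7
mod   -40 -1
idiv  40
6     40 6
10    40 6 10
-2    40 6 10 -2
mul   40 6 -20
sub   40 26
mod   14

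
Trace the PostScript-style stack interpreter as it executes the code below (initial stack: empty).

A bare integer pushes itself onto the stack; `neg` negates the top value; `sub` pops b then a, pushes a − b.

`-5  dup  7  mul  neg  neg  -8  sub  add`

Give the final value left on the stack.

-32

-5  : [-5]
dup : [-5, -5]
7   : [-5, -5, 7]
mul : [-5, -35]
neg : [-5, 35]
neg : [-5, -35]
-8  : [-5, -35, -8]
sub : [-5, -27]
add : [-32]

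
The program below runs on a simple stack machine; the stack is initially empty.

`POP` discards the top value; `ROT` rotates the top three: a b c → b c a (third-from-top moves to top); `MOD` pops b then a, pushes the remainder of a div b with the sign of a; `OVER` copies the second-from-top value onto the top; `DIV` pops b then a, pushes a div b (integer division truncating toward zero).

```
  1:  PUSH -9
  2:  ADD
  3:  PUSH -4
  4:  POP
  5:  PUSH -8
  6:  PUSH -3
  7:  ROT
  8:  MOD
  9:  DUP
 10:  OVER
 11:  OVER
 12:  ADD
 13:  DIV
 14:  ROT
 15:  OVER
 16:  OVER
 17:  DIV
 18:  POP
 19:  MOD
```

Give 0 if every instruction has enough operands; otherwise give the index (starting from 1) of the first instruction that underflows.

2

PUSH -9 : -9
ADD  — needs 2 operands, stack has 1 → underflow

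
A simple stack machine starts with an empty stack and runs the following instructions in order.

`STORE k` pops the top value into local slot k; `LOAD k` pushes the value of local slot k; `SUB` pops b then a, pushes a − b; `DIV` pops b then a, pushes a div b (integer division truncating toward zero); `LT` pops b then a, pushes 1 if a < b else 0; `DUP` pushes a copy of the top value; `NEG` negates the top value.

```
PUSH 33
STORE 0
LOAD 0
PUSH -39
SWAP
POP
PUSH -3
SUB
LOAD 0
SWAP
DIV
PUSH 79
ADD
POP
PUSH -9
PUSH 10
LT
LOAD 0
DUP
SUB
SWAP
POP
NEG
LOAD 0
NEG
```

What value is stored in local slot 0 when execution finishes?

PUSH 33  -> [33]
STORE 0  -> []
LOAD 0   -> [33]
PUSH -39 -> [33, -39]
SWAP     -> [-39, 33]
POP      -> [-39]
PUSH -3  -> [-39, -3]
SUB      -> [-36]
LOAD 0   -> [-36, 33]
SWAP     -> [33, -36]
DIV      -> [0]
PUSH 79  -> [0, 79]
ADD      -> [79]
POP      -> []
PUSH -9  -> [-9]
PUSH 10  -> [-9, 10]
LT       -> [1]
LOAD 0   -> [1, 33]
DUP      -> [1, 33, 33]
SUB      -> [1, 0]
SWAP     -> [0, 1]
POP      -> [0]
NEG      -> [0]
LOAD 0   -> [0, 33]
NEG      -> [0, -33]

33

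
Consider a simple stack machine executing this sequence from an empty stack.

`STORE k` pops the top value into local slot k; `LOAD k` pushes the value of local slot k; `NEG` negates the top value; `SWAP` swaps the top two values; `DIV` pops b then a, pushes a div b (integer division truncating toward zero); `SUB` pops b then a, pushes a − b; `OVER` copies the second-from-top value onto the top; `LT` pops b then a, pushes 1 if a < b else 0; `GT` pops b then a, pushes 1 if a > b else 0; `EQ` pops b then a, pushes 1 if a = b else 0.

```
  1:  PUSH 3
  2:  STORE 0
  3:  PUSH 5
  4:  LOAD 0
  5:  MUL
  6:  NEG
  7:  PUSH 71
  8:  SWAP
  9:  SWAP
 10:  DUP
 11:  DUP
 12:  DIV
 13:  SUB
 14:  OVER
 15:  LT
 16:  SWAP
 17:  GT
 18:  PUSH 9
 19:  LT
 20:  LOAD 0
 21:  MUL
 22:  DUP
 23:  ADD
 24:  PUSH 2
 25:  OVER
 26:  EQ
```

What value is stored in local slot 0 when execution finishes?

PUSH 3   3
STORE 0  (empty)
PUSH 5   5
LOAD 0   5 3
MUL      15
NEG      -15
PUSH 71  -15 71
SWAP     71 -15
SWAP     -15 71
DUP      -15 71 71
DUP      -15 71 71 71
DIV      -15 71 1
SUB      -15 70
OVER     -15 70 -15
LT       -15 0
SWAP     0 -15
GT       1
PUSH 9   1 9
LT       1
LOAD 0   1 3
MUL      3
DUP      3 3
ADD      6
PUSH 2   6 2
OVER     6 2 6
EQ       6 0

3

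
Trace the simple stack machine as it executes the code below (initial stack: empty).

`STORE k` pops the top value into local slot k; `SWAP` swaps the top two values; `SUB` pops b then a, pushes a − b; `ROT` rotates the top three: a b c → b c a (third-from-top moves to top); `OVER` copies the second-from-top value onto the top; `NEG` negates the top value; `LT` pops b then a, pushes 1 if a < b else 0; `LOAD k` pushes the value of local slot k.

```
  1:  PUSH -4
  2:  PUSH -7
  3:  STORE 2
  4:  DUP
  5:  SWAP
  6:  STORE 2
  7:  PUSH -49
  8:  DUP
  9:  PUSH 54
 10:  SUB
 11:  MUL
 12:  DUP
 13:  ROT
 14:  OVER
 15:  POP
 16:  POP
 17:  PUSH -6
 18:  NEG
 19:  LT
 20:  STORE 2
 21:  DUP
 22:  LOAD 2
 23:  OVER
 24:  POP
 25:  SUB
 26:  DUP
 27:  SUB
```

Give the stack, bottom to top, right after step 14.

[5047, 5047, -4, 5047]

PUSH -4  → [-4]
PUSH -7  → [-4, -7]
STORE 2  → [-4]
DUP      → [-4, -4]
SWAP     → [-4, -4]
STORE 2  → [-4]
PUSH -49 → [-4, -49]
DUP      → [-4, -49, -49]
PUSH 54  → [-4, -49, -49, 54]
SUB      → [-4, -49, -103]
MUL      → [-4, 5047]
DUP      → [-4, 5047, 5047]
ROT      → [5047, 5047, -4]
OVER     → [5047, 5047, -4, 5047]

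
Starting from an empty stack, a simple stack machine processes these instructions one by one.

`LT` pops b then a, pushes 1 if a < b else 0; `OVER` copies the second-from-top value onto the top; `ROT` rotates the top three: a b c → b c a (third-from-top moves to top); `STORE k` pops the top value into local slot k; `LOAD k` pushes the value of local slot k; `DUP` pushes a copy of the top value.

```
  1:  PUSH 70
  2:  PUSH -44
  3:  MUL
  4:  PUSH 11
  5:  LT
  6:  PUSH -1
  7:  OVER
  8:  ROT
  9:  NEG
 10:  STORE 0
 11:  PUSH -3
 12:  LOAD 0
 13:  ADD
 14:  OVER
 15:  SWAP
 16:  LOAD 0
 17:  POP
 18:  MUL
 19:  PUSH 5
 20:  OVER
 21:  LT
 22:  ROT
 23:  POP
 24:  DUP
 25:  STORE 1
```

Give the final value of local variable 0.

-1

PUSH 70  : [70]
PUSH -44 : [70, -44]
MUL      : [-3080]
PUSH 11  : [-3080, 11]
LT       : [1]
PUSH -1  : [1, -1]
OVER     : [1, -1, 1]
ROT      : [-1, 1, 1]
NEG      : [-1, 1, -1]
STORE 0  : [-1, 1]
PUSH -3  : [-1, 1, -3]
LOAD 0   : [-1, 1, -3, -1]
ADD      : [-1, 1, -4]
OVER     : [-1, 1, -4, 1]
SWAP     : [-1, 1, 1, -4]
LOAD 0   : [-1, 1, 1, -4, -1]
POP      : [-1, 1, 1, -4]
MUL      : [-1, 1, -4]
PUSH 5   : [-1, 1, -4, 5]
OVER     : [-1, 1, -4, 5, -4]
LT       : [-1, 1, -4, 0]
ROT      : [-1, -4, 0, 1]
POP      : [-1, -4, 0]
DUP      : [-1, -4, 0, 0]
STORE 1  : [-1, -4, 0]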